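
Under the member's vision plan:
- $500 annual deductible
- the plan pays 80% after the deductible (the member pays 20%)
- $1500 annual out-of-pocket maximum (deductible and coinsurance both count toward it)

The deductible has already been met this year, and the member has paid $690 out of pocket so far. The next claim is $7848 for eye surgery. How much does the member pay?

$810

The deductible is already satisfied, so the full bill goes to coinsurance.
20% of $7848 = $1569.60 falls to the member.
Year-to-date out-of-pocket would reach $690 + $1569.60 = $2259.60, above the $1500 maximum, so the member pays only $1500 − $690 = $810.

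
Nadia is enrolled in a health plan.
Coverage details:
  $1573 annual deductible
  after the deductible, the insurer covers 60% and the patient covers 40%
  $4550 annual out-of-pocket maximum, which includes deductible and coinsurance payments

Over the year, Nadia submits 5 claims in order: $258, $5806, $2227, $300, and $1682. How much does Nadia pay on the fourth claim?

Claim 1 — $258: all of it applies to the deductible. Patient owes $258 (running OOP $258).
Claim 2 — $5806: $1315 finishes the deductible; $4491 goes to coinsurance; 40% of $4491 = $1796.40. Cost to patient: $3111.40. OOP to date $3369.40.
Claim 3 — $2227: 40% coinsurance on $2227 = $890.80. Patient owes $890.80 (running OOP $4260.20).
Claim 4 — $300: 40% coinsurance on $300 = $120. Cost to patient: $120. OOP to date $4380.20.

$120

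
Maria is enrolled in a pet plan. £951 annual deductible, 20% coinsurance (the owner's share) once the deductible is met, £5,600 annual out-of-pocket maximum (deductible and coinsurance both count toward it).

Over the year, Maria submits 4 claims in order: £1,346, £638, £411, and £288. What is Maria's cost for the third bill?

#1 (£1,346): £951 to deductible, leaving £395; owner's 20% is £79. Owner owes £1,030 (running OOP £1,030).
#2 (£638): deductible already satisfied, so owner's share is 20% × £638 = £127.60. Owner pays £127.60; OOP now £1,157.60.
#3 (£411): deductible met; 20% of £411 = £82.20. Cost to owner: £82.20. OOP to date £1,239.80.

£82.20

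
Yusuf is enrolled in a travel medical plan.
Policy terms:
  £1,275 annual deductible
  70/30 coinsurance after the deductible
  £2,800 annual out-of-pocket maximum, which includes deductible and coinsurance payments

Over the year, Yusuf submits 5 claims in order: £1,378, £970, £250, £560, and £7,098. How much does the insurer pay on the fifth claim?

Claim 1 (£1,378): deductible takes £1,275, £103 remains; 30% of £103 = £30.90. Traveler owes £1,305.90 (running OOP £1,305.90). Plan pays £1,378 − £1,305.90 = £72.10.
Claim 2 (£970): deductible met; 30% of £970 = £291. Traveler owes £291 (running OOP £1,596.90). Plan pays £970 − £291 = £679.
Claim 3 (£250): deductible already satisfied, so traveler's share is 30% × £250 = £75. Traveler owes £75 (running OOP £1,671.90). Plan pays £250 − £75 = £175.
Claim 4 (£560): deductible met; 30% of £560 = £168. Traveler pays £168; OOP now £1,839.90. Plan pays £560 − £168 = £392.
Claim 5 (£7,098): 30% coinsurance on £7,098 = £2,129.40. OOP would hit £3,969.30 > £2,800, so the cap limits the traveler to £2,800 − £1,839.90 = £960.10. Insurer: £7,098 − £960.10 = £6,137.90.

£6,137.90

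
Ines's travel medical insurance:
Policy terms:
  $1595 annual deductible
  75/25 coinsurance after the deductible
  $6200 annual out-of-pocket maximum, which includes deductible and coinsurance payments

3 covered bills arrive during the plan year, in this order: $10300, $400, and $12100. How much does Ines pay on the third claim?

$2328.75

#1 ($10300): $1595 finishes the deductible; $8705 goes to coinsurance; coinsurance $8705 × 25% = $2176.25. Traveler owes $3771.25 (running OOP $3771.25).
#2 ($400): deductible already satisfied, so traveler's share is 25% × $400 = $100. Cost to traveler: $100. OOP to date $3871.25.
#3 ($12100): 25% coinsurance on $12100 = $3025. Adding that to $3871.25 gives $6896.25, past the $6200 cap; traveler pays only $6200 − $3871.25 = $2328.75.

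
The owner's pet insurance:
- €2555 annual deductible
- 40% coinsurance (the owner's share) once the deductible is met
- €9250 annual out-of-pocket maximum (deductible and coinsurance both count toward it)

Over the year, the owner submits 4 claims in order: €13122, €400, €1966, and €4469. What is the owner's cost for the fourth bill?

#1 (€13122): €2555 to deductible, leaving €10567; owner's 40% is €4226.80. Cost to owner: €6781.80. OOP to date €6781.80.
#2 (€400): deductible met; 40% of €400 = €160. Cost to owner: €160. OOP to date €6941.80.
#3 (€1966): 40% coinsurance on €1966 = €786.40. Owner owes €786.40 (running OOP €7728.20).
#4 (€4469): 40% coinsurance on €4469 = €1787.60. OOP would hit €9515.80 > €9250, so the cap limits the owner to €9250 − €7728.20 = €1521.80.

€1521.80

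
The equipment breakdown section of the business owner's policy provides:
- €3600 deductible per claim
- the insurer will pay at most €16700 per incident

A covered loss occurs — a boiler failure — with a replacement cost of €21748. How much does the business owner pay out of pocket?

€5048

Subtract the deductible: €21748 − €3600 = €18148.
Since €18148 > €16700, the payout is capped at €16700.
Out of pocket: €21748 − €16700 = €5048.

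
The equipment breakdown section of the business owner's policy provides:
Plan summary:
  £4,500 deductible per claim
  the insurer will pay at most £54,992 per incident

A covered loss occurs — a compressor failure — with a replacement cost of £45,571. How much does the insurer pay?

£41,071

After the deductible, £45,571 − £4,500 = £41,071 remains.
That's under the £54,992 cap, so the insurer reimburses the full £41,071.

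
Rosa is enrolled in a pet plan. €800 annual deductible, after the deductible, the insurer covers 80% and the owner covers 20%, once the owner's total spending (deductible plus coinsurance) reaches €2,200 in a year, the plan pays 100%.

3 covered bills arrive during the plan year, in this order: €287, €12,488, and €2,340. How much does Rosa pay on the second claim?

€1,913

Bill 1, €287: entire amount goes to the deductible. Cost to owner: €287. OOP to date €287.
Bill 2, €12,488: €513 finishes the deductible; €11,975 goes to coinsurance; 20% of €11,975 = €2,395. Claim cost before the cap: €513 + €2,395 = €2,908. That would push OOP to €3,195, over the €2,200 cap, so owner pays €2,200 − €287 = €1,913.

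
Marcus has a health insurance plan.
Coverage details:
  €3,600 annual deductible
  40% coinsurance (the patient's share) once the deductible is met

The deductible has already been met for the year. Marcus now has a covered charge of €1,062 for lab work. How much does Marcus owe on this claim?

The deductible is already satisfied, so the full bill goes to coinsurance.
40% of €1,062 = €424.80 falls to the patient.

€424.80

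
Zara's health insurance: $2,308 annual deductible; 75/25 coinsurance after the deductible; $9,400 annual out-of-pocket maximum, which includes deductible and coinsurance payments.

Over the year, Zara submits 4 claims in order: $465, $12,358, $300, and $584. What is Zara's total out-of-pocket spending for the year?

Claim 1 ($465): entire amount goes to the deductible. Patient owes $465 (running OOP $465).
Claim 2 ($12,358): deductible takes $1,843, $10,515 remains; coinsurance $10,515 × 25% = $2,628.75. Patient owes $4,471.75 (running OOP $4,936.75).
Claim 3 ($300): deductible already satisfied, so patient's share is 25% × $300 = $75. Patient owes $75 (running OOP $5,011.75).
Claim 4 ($584): deductible met; 25% of $584 = $146. Cost to patient: $146. OOP to date $5,157.75.
Summing the patient's payments: $465 + $4,471.75 + $75 + $146 = $5,157.75.

$5,157.75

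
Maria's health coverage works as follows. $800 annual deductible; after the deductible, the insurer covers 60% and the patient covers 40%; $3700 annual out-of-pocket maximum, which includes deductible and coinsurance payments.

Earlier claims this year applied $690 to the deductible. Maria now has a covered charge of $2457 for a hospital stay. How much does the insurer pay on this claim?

Remaining deductible: $800 − $690 = $110.
That leaves $2457 − $110 = $2347 for coinsurance.
40% of $2347 = $938.80 falls to the patient.
Patient responsibility before any cap: $110 + $938.80 = $1048.80.
Total out-of-pocket so far would be $690 + $1048.80 = $1738.80, below the $3700 cap — no reduction.
The insurer covers the remainder: $2457 − $1048.80 = $1408.20.

$1408.20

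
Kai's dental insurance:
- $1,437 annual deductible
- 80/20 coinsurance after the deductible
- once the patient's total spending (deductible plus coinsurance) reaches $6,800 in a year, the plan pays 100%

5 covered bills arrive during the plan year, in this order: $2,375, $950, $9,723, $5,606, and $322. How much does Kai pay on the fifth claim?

Claim 1 ($2,375): $1,437 to deductible, leaving $938; 20% of $938 = $187.60. Cost to patient: $1,624.60. OOP to date $1,624.60.
Claim 2 ($950): 20% coinsurance on $950 = $190. Patient pays $190; OOP now $1,814.60.
Claim 3 ($9,723): deductible already satisfied, so patient's share is 20% × $9,723 = $1,944.60. Patient owes $1,944.60 (running OOP $3,759.20).
Claim 4 ($5,606): 20% coinsurance on $5,606 = $1,121.20. Patient pays $1,121.20; OOP now $4,880.40.
Claim 5 ($322): deductible met; 20% of $322 = $64.40. Patient pays $64.40; OOP now $4,944.80.

$64.40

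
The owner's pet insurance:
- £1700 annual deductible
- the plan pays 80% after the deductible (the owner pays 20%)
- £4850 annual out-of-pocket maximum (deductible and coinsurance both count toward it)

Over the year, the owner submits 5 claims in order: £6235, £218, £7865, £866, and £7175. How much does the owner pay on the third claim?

£1573

#1 (£6235): deductible takes £1700, £4535 remains; 20% of £4535 = £907. Owner owes £2607 (running OOP £2607).
#2 (£218): deductible met; 20% of £218 = £43.60. Owner owes £43.60 (running OOP £2650.60).
#3 (£7865): deductible met; 20% of £7865 = £1573. Cost to owner: £1573. OOP to date £4223.60.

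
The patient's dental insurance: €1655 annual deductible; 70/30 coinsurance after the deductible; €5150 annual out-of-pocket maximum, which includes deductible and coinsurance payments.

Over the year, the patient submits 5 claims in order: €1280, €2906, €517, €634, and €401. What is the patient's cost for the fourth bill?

Bill 1, €1280: entire amount goes to the deductible. Patient owes €1280 (running OOP €1280).
Bill 2, €2906: €375 finishes the deductible; €2531 goes to coinsurance; 30% of €2531 = €759.30. Patient owes €1134.30 (running OOP €2414.30).
Bill 3, €517: deductible already satisfied, so patient's share is 30% × €517 = €155.10. Patient owes €155.10 (running OOP €2569.40).
Bill 4, €634: deductible met; 30% of €634 = €190.20. Patient pays €190.20; OOP now €2759.60.

€190.20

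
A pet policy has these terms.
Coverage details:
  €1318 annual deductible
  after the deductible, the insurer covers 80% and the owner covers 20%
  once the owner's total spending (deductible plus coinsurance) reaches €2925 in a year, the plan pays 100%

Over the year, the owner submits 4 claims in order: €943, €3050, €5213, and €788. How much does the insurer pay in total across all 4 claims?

Claim 1 (€943): entire amount goes to the deductible. Owner owes €943 (running OOP €943). Insurer: €943 − €943 = €0.
Claim 2 (€3050): deductible takes €375, €2675 remains; coinsurance €2675 × 20% = €535. Owner owes €910 (running OOP €1853). Plan pays €3050 − €910 = €2140.
Claim 3 (€5213): 20% coinsurance on €5213 = €1042.60. Owner pays €1042.60; OOP now €2895.60. Plan pays €5213 − €1042.60 = €4170.40.
Claim 4 (€788): deductible met; 20% of €788 = €157.60. That would push OOP to €3053.20, over the €2925 cap, so owner pays €2925 − €2895.60 = €29.40. Plan pays €788 − €29.40 = €758.60.
Insurer total = bills − owner's total = €9994 − €2925 = €7069.

€7069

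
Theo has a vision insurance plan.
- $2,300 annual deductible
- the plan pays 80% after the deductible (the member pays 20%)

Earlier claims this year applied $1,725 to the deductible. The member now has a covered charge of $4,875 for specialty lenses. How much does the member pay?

Deductible still to meet: $2,300 − $1,725 = $575.
After the $575 deductible portion, $4,875 − $575 = $4,300 is subject to coinsurance.
20% of $4,300 = $860 falls to the member.
That puts the member's cost at $575 + $860 = $1,435.

$1,435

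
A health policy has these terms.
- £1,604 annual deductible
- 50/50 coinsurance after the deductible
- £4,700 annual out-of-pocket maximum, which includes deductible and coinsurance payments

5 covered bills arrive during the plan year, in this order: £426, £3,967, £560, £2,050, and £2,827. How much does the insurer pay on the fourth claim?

#1 (£426): entire amount goes to the deductible. Patient owes £426 (running OOP £426). Plan pays £426 − £426 = £0.
#2 (£3,967): deductible takes £1,178, £2,789 remains; patient's 50% is £1,394.50. Cost to patient: £2,572.50. OOP to date £2,998.50. Insurer: £3,967 − £2,572.50 = £1,394.50.
#3 (£560): deductible met; 50% of £560 = £280. Patient pays £280; OOP now £3,278.50. Insurer: £560 − £280 = £280.
#4 (£2,050): 50% coinsurance on £2,050 = £1,025. Patient owes £1,025 (running OOP £4,303.50). Insurer: £2,050 − £1,025 = £1,025.

£1,025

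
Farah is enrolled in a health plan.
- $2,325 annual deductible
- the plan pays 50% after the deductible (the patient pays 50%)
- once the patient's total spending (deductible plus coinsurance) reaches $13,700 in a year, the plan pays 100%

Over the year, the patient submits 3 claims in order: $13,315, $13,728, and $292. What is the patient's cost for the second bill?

$5,880

#1 ($13,315): $2,325 finishes the deductible; $10,990 goes to coinsurance; 50% of $10,990 = $5,495. Patient pays $7,820; OOP now $7,820.
#2 ($13,728): 50% coinsurance on $13,728 = $6,864. That would push OOP to $14,684, over the $13,700 cap, so patient pays $13,700 − $7,820 = $5,880.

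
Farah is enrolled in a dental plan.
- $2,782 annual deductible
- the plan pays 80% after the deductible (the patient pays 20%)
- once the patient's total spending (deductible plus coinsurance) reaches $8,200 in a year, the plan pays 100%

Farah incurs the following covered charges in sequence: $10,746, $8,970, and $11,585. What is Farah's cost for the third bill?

$2,031.20

Bill 1, $10,746: $2,782 to deductible, leaving $7,964; coinsurance $7,964 × 20% = $1,592.80. Cost to patient: $4,374.80. OOP to date $4,374.80.
Bill 2, $8,970: deductible met; 20% of $8,970 = $1,794. Cost to patient: $1,794. OOP to date $6,168.80.
Bill 3, $11,585: deductible met; 20% of $11,585 = $2,317. OOP would hit $8,485.80 > $8,200, so the cap limits the patient to $8,200 − $6,168.80 = $2,031.20.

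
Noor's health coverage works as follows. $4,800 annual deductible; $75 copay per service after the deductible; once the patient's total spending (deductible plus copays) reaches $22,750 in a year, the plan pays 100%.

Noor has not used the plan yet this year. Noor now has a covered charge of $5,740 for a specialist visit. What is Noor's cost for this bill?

Nothing has been paid toward the $4,800 deductible, so the first $4,800 of this charge is applied there.
After the $4,800 deductible portion, $5,740 − $4,800 = $940 is subject to the copay.
Copay on this service: $75.
So the patient owes $4,800 + $75 = $4,875 before any cap.
Year-to-date out-of-pocket becomes $0 + $4,875 = $4,875, still under the $22,750 maximum, so no cap applies.

$4,875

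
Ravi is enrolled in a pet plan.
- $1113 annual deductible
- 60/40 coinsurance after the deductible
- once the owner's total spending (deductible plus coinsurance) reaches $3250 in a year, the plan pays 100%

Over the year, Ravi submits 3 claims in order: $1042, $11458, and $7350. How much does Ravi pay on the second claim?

$2208

Bill 1, $1042: all of it applies to the deductible. Owner owes $1042 (running OOP $1042).
Bill 2, $11458: $71 to deductible, leaving $11387; owner's 40% is $4554.80. Deductible plus coinsurance: $71 + $4554.80 = $4625.80. That would push OOP to $5667.80, over the $3250 cap, so owner pays $3250 − $1042 = $2208.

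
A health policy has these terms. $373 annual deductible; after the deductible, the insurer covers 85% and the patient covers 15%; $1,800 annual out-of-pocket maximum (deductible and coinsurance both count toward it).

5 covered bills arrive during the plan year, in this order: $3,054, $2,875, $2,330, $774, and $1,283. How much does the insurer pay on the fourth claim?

$657.90

Claim 1 ($3,054): deductible takes $373, $2,681 remains; coinsurance $2,681 × 15% = $402.15. Patient owes $775.15 (running OOP $775.15). Plan pays $3,054 − $775.15 = $2,278.85.
Claim 2 ($2,875): deductible already satisfied, so patient's share is 15% × $2,875 = $431.25. Cost to patient: $431.25. OOP to date $1,206.40. Plan pays $2,875 − $431.25 = $2,443.75.
Claim 3 ($2,330): deductible already satisfied, so patient's share is 15% × $2,330 = $349.50. Cost to patient: $349.50. OOP to date $1,555.90. Plan pays $2,330 − $349.50 = $1,980.50.
Claim 4 ($774): 15% coinsurance on $774 = $116.10. Patient pays $116.10; OOP now $1,672. Plan pays $774 − $116.10 = $657.90.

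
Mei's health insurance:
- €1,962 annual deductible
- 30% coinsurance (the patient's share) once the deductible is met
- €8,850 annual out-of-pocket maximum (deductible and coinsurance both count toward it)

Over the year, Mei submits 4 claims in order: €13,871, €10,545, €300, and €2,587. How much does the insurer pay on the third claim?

#1 (€13,871): €1,962 finishes the deductible; €11,909 goes to coinsurance; coinsurance €11,909 × 30% = €3,572.70. Patient pays €5,534.70; OOP now €5,534.70. Plan pays €13,871 − €5,534.70 = €8,336.30.
#2 (€10,545): 30% coinsurance on €10,545 = €3,163.50. Patient owes €3,163.50 (running OOP €8,698.20). Plan pays €10,545 − €3,163.50 = €7,381.50.
#3 (€300): 30% coinsurance on €300 = €90. Cost to patient: €90. OOP to date €8,788.20. Insurer: €300 − €90 = €210.

€210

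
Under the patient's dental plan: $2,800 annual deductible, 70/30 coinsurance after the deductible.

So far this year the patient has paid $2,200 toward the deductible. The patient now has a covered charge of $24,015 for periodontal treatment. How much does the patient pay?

$7,624.50

$2,200 of the $2,800 deductible is already met, leaving $600.
That leaves $24,015 − $600 = $23,415 for coinsurance.
30% of $23,415 = $7,024.50 falls to the patient.
That puts the patient's cost at $600 + $7,024.50 = $7,624.50.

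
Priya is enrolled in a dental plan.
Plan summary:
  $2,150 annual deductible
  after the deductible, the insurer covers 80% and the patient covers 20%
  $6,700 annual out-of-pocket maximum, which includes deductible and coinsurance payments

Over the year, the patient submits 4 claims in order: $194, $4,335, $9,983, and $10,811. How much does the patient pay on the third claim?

#1 ($194): fully absorbed by the deductible. Patient pays $194; OOP now $194.
#2 ($4,335): $1,956 to deductible, leaving $2,379; patient's 20% is $475.80. Patient owes $2,431.80 (running OOP $2,625.80).
#3 ($9,983): 20% coinsurance on $9,983 = $1,996.60. Patient pays $1,996.60; OOP now $4,622.40.

$1,996.60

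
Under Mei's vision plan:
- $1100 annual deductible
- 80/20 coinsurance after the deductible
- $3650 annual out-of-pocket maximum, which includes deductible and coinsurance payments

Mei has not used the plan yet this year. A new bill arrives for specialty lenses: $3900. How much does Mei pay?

The full $1100 deductible is still open; $1100 of this bill applies to it.
After the $1100 deductible portion, $3900 − $1100 = $2800 is subject to coinsurance.
Coinsurance: $2800 × 20% = $560.
Member responsibility before any cap: $1100 + $560 = $1660.
Cumulative spending $0 + $1660 = $1660 stays under the $3650 maximum.

$1660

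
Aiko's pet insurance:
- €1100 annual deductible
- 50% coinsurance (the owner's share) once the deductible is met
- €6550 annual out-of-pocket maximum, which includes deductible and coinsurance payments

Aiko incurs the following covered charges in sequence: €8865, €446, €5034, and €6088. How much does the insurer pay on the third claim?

Bill 1, €8865: €1100 finishes the deductible; €7765 goes to coinsurance; owner's 50% is €3882.50. Owner pays €4982.50; OOP now €4982.50. Insurer: €8865 − €4982.50 = €3882.50.
Bill 2, €446: deductible already satisfied, so owner's share is 50% × €446 = €223. Owner owes €223 (running OOP €5205.50). Insurer: €446 − €223 = €223.
Bill 3, €5034: 50% coinsurance on €5034 = €2517. Adding that to €5205.50 gives €7722.50, past the €6550 cap; owner pays only €6550 − €5205.50 = €1344.50. Insurer: €5034 − €1344.50 = €3689.50.

€3689.50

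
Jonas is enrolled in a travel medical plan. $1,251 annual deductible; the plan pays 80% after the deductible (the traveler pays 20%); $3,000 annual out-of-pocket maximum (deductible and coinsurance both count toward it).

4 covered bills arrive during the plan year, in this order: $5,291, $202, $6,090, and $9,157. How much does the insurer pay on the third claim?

$5,189.40

Claim 1 ($5,291): deductible takes $1,251, $4,040 remains; 20% of $4,040 = $808. Traveler pays $2,059; OOP now $2,059. Plan pays $5,291 − $2,059 = $3,232.
Claim 2 ($202): deductible already satisfied, so traveler's share is 20% × $202 = $40.40. Traveler pays $40.40; OOP now $2,099.40. Plan pays $202 − $40.40 = $161.60.
Claim 3 ($6,090): deductible already satisfied, so traveler's share is 20% × $6,090 = $1,218. Adding that to $2,099.40 gives $3,317.40, past the $3,000 cap; traveler pays only $3,000 − $2,099.40 = $900.60. Plan pays $6,090 − $900.60 = $5,189.40.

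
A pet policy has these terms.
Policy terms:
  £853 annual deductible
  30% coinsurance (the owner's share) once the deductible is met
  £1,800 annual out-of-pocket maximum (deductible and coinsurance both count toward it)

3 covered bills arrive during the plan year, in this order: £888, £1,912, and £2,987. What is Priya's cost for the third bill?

Claim 1 — £888: £853 to deductible, leaving £35; 30% of £35 = £10.50. Cost to owner: £863.50. OOP to date £863.50.
Claim 2 — £1,912: 30% coinsurance on £1,912 = £573.60. Cost to owner: £573.60. OOP to date £1,437.10.
Claim 3 — £2,987: deductible already satisfied, so owner's share is 30% × £2,987 = £896.10. That would push OOP to £2,333.20, over the £1,800 cap, so owner pays £1,800 − £1,437.10 = £362.90.

£362.90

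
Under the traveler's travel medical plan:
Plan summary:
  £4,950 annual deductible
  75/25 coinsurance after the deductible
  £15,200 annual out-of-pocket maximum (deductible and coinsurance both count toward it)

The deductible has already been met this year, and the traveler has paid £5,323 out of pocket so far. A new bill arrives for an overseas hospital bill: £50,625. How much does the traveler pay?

The deductible is already satisfied, so the full bill goes to coinsurance.
Coinsurance: £50,625 × 25% = £12,656.25.
That would bring total out-of-pocket to £17,979.25, past the £15,200 cap. The traveler is capped at £15,200 − £5,323 = £9,877 on this claim.

£9,877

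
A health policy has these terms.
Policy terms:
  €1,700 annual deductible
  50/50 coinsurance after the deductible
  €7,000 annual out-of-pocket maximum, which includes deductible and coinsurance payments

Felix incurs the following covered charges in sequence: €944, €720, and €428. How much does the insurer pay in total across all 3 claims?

Claim 1 (€944): fully absorbed by the deductible. Patient owes €944 (running OOP €944). Insurer: €944 − €944 = €0.
Claim 2 (€720): all of it applies to the deductible. Patient owes €720 (running OOP €1,664). Plan pays €720 − €720 = €0.
Claim 3 (€428): €36 finishes the deductible; €392 goes to coinsurance; patient's 50% is €196. Cost to patient: €232. OOP to date €1,896. Insurer: €428 − €232 = €196.
Insurer total: €0 + €0 + €196 = €196.

€196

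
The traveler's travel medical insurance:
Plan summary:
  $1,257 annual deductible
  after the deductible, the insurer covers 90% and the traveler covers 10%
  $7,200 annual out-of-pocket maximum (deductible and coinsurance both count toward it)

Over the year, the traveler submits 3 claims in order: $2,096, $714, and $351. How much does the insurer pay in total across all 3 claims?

$1,713.60

Claim 1 — $2,096: deductible takes $1,257, $839 remains; traveler's 10% is $83.90. Traveler pays $1,340.90; OOP now $1,340.90. Plan pays $2,096 − $1,340.90 = $755.10.
Claim 2 — $714: deductible already satisfied, so traveler's share is 10% × $714 = $71.40. Traveler owes $71.40 (running OOP $1,412.30). Insurer: $714 − $71.40 = $642.60.
Claim 3 — $351: deductible met; 10% of $351 = $35.10. Traveler pays $35.10; OOP now $1,447.40. Plan pays $351 − $35.10 = $315.90.
Insurer total = bills − traveler's total = $3,161 − $1,447.40 = $1,713.60.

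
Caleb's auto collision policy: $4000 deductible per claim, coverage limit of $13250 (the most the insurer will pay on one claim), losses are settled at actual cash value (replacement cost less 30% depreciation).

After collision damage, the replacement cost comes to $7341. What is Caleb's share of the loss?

$6202.30

Actual cash value after 30% depreciation: $7341 × 70% = $5138.70.
After the deductible, $5138.70 − $4000 = $1138.70 remains.
That's under the $13250 cap, so the insurer reimburses the full $1138.70.
Driver's share is the uncovered remainder: $7341 − $1138.70 = $6202.30.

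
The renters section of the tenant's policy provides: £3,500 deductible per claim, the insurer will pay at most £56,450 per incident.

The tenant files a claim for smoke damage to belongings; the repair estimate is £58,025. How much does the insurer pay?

After the deductible, £58,025 − £3,500 = £54,525 remains.
That's under the £56,450 cap, so the insurer reimburses the full £54,525.

£54,525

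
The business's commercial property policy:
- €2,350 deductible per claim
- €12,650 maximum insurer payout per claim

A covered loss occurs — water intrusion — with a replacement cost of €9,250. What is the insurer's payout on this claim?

€6,900

Less the €2,350 deductible: €9,250 − €2,350 = €6,900.
€6,900 is within the €12,650 limit, so the insurer pays €6,900.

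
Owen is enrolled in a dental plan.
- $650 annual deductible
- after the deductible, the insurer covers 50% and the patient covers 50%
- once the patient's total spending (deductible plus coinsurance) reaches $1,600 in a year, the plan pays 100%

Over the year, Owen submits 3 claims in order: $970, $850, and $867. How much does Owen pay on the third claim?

Bill 1, $970: $650 to deductible, leaving $320; patient's 50% is $160. Patient owes $810 (running OOP $810).
Bill 2, $850: deductible already satisfied, so patient's share is 50% × $850 = $425. Cost to patient: $425. OOP to date $1,235.
Bill 3, $867: deductible already satisfied, so patient's share is 50% × $867 = $433.50. OOP would hit $1,668.50 > $1,600, so the cap limits the patient to $1,600 − $1,235 = $365.

$365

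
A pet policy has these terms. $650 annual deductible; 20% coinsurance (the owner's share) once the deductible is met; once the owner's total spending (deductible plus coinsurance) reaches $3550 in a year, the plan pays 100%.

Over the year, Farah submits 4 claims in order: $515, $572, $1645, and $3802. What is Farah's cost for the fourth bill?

Bill 1, $515: all of it applies to the deductible. Owner pays $515; OOP now $515.
Bill 2, $572: $135 finishes the deductible; $437 goes to coinsurance; 20% of $437 = $87.40. Owner pays $222.40; OOP now $737.40.
Bill 3, $1645: 20% coinsurance on $1645 = $329. Cost to owner: $329. OOP to date $1066.40.
Bill 4, $3802: deductible already satisfied, so owner's share is 20% × $3802 = $760.40. Cost to owner: $760.40. OOP to date $1826.80.

$760.40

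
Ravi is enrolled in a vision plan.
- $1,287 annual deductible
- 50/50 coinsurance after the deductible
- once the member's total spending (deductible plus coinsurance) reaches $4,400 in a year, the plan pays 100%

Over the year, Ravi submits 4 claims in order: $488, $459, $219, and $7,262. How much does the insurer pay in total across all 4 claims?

$4,028

Claim 1 — $488: entire amount goes to the deductible. Member pays $488; OOP now $488. Plan pays $488 − $488 = $0.
Claim 2 — $459: fully absorbed by the deductible. Cost to member: $459. OOP to date $947. Insurer: $459 − $459 = $0.
Claim 3 — $219: all of it applies to the deductible. Cost to member: $219. OOP to date $1,166. Insurer: $219 − $219 = $0.
Claim 4 — $7,262: deductible takes $121, $7,141 remains; 50% of $7,141 = $3,570.50. Claim cost before the cap: $121 + $3,570.50 = $3,691.50. OOP would hit $4,857.50 > $4,400, so the cap limits the member to $4,400 − $1,166 = $3,234. Plan pays $7,262 − $3,234 = $4,028.
Insurer total = bills − member's total = $8,428 − $4,400 = $4,028.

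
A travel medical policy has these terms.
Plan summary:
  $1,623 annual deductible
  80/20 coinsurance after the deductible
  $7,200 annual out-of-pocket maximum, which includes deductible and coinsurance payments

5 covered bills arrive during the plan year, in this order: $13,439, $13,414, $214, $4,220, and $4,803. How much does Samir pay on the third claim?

$42.80

Claim 1 ($13,439): deductible takes $1,623, $11,816 remains; traveler's 20% is $2,363.20. Cost to traveler: $3,986.20. OOP to date $3,986.20.
Claim 2 ($13,414): 20% coinsurance on $13,414 = $2,682.80. Cost to traveler: $2,682.80. OOP to date $6,669.
Claim 3 ($214): 20% coinsurance on $214 = $42.80. Traveler owes $42.80 (running OOP $6,711.80).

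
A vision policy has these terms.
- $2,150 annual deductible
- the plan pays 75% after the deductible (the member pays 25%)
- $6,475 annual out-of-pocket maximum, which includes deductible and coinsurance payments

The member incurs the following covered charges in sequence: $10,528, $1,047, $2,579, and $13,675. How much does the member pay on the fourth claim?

$1,324

Claim 1 ($10,528): deductible takes $2,150, $8,378 remains; coinsurance $8,378 × 25% = $2,094.50. Member owes $4,244.50 (running OOP $4,244.50).
Claim 2 ($1,047): deductible met; 25% of $1,047 = $261.75. Member pays $261.75; OOP now $4,506.25.
Claim 3 ($2,579): deductible met; 25% of $2,579 = $644.75. Member owes $644.75 (running OOP $5,151).
Claim 4 ($13,675): deductible already satisfied, so member's share is 25% × $13,675 = $3,418.75. OOP would hit $8,569.75 > $6,475, so the cap limits the member to $6,475 − $5,151 = $1,324.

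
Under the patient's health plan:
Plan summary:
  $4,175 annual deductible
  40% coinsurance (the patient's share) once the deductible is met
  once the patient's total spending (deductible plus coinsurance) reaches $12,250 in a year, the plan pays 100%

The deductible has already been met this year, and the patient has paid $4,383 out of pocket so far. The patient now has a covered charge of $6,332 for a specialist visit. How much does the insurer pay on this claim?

With the deductible met, the entire $6,332 is subject to coinsurance.
Coinsurance: $6,332 × 40% = $2,532.80.
Total out-of-pocket so far would be $4,383 + $2,532.80 = $6,915.80, below the $12,250 cap — no reduction.
Insurer pays the balance: $6,332 − $2,532.80 = $3,799.20.

$3,799.20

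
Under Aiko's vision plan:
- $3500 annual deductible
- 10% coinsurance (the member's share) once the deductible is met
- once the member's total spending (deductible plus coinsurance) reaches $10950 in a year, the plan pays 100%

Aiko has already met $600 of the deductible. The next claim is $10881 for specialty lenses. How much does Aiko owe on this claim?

$600 of the $3500 deductible is already met, leaving $2900.
That leaves $10881 − $2900 = $7981 for coinsurance.
10% of $7981 = $798.10 falls to the member.
Member responsibility before any cap: $2900 + $798.10 = $3698.10.
Total out-of-pocket so far would be $600 + $3698.10 = $4298.10, below the $10950 cap — no reduction.

$3698.10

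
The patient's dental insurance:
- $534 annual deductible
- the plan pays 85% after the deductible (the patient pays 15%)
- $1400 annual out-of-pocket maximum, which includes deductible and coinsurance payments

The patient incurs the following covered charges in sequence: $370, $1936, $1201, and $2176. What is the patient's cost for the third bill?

$180.15

Bill 1, $370: entire amount goes to the deductible. Patient pays $370; OOP now $370.
Bill 2, $1936: deductible takes $164, $1772 remains; 15% of $1772 = $265.80. Patient owes $429.80 (running OOP $799.80).
Bill 3, $1201: deductible met; 15% of $1201 = $180.15. Patient pays $180.15; OOP now $979.95.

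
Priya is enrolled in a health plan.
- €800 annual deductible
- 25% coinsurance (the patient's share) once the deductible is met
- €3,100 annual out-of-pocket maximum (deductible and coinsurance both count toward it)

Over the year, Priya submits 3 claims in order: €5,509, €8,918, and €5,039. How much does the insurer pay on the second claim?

Claim 1 — €5,509: deductible takes €800, €4,709 remains; patient's 25% is €1,177.25. Patient pays €1,977.25; OOP now €1,977.25. Insurer: €5,509 − €1,977.25 = €3,531.75.
Claim 2 — €8,918: 25% coinsurance on €8,918 = €2,229.50. OOP would hit €4,206.75 > €3,100, so the cap limits the patient to €3,100 − €1,977.25 = €1,122.75. Insurer: €8,918 − €1,122.75 = €7,795.25.

€7,795.25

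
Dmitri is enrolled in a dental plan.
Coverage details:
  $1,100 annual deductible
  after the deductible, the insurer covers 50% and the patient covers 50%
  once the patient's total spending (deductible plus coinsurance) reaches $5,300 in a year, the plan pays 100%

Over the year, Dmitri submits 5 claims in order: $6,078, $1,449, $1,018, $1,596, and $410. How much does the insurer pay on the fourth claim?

$1,118.50

#1 ($6,078): deductible takes $1,100, $4,978 remains; 50% of $4,978 = $2,489. Patient pays $3,589; OOP now $3,589. Plan pays $6,078 − $3,589 = $2,489.
#2 ($1,449): 50% coinsurance on $1,449 = $724.50. Patient pays $724.50; OOP now $4,313.50. Plan pays $1,449 − $724.50 = $724.50.
#3 ($1,018): 50% coinsurance on $1,018 = $509. Cost to patient: $509. OOP to date $4,822.50. Plan pays $1,018 − $509 = $509.
#4 ($1,596): deductible already satisfied, so patient's share is 50% × $1,596 = $798. Adding that to $4,822.50 gives $5,620.50, past the $5,300 cap; patient pays only $5,300 − $4,822.50 = $477.50. Insurer: $1,596 − $477.50 = $1,118.50.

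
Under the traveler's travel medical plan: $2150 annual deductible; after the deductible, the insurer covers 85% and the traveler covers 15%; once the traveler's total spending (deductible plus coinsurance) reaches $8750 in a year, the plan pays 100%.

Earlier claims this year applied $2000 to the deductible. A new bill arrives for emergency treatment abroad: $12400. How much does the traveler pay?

$1987.50

$2000 of the $2150 deductible is already met, leaving $150.
After the $150 deductible portion, $12400 − $150 = $12250 is subject to coinsurance.
Coinsurance: $12250 × 15% = $1837.50.
Traveler responsibility before any cap: $150 + $1837.50 = $1987.50.
Cumulative spending $2000 + $1987.50 = $3987.50 stays under the $8750 maximum.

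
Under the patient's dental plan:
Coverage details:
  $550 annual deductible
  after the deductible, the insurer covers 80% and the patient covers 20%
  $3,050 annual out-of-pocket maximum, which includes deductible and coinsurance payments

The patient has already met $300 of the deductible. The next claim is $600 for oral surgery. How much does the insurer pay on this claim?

Deductible still to meet: $550 − $300 = $250.
After the $250 deductible portion, $600 − $250 = $350 is subject to coinsurance.
20% of $350 = $70 falls to the patient.
That puts the patient's cost at $250 + $70 = $320 before any cap.
Year-to-date out-of-pocket becomes $300 + $320 = $620, still under the $3,050 maximum, so no cap applies.
The insurer covers the remainder: $600 − $320 = $280.

$280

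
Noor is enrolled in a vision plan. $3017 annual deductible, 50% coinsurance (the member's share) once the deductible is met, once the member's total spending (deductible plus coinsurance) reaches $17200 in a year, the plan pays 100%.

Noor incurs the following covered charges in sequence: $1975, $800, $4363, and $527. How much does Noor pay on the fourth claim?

$263.50

Claim 1 — $1975: all of it applies to the deductible. Member pays $1975; OOP now $1975.
Claim 2 — $800: entire amount goes to the deductible. Cost to member: $800. OOP to date $2775.
Claim 3 — $4363: deductible takes $242, $4121 remains; 50% of $4121 = $2060.50. Member owes $2302.50 (running OOP $5077.50).
Claim 4 — $527: deductible already satisfied, so member's share is 50% × $527 = $263.50. Member owes $263.50 (running OOP $5341).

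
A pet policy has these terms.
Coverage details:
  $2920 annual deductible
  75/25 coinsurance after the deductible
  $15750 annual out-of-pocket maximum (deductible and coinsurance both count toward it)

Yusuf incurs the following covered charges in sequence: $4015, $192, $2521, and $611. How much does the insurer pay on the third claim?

$1890.75

Claim 1 — $4015: deductible takes $2920, $1095 remains; owner's 25% is $273.75. Owner pays $3193.75; OOP now $3193.75. Insurer: $4015 − $3193.75 = $821.25.
Claim 2 — $192: deductible already satisfied, so owner's share is 25% × $192 = $48. Owner pays $48; OOP now $3241.75. Insurer: $192 − $48 = $144.
Claim 3 — $2521: deductible already satisfied, so owner's share is 25% × $2521 = $630.25. Cost to owner: $630.25. OOP to date $3872. Insurer: $2521 − $630.25 = $1890.75.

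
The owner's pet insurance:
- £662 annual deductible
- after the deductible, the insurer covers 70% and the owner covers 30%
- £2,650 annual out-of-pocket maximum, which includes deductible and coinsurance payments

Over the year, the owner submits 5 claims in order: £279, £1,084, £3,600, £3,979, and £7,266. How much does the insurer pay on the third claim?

£2,520

#1 (£279): all of it applies to the deductible. Cost to owner: £279. OOP to date £279. Insurer: £279 − £279 = £0.
#2 (£1,084): deductible takes £383, £701 remains; 30% of £701 = £210.30. Owner owes £593.30 (running OOP £872.30). Insurer: £1,084 − £593.30 = £490.70.
#3 (£3,600): deductible met; 30% of £3,600 = £1,080. Cost to owner: £1,080. OOP to date £1,952.30. Plan pays £3,600 − £1,080 = £2,520.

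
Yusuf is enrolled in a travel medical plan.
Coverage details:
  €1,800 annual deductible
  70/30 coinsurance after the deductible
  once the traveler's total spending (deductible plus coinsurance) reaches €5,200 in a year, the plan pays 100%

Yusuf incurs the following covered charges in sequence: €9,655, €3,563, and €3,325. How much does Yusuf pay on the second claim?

#1 (€9,655): €1,800 to deductible, leaving €7,855; traveler's 30% is €2,356.50. Traveler owes €4,156.50 (running OOP €4,156.50).
#2 (€3,563): 30% coinsurance on €3,563 = €1,068.90. That would push OOP to €5,225.40, over the €5,200 cap, so traveler pays €5,200 − €4,156.50 = €1,043.50.

€1,043.50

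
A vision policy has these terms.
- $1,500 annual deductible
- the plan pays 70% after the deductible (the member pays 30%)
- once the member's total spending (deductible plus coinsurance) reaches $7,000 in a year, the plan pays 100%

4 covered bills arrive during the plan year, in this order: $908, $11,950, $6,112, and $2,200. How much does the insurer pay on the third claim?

$4,278.40

Claim 1 — $908: all of it applies to the deductible. Member owes $908 (running OOP $908). Insurer: $908 − $908 = $0.
Claim 2 — $11,950: $592 finishes the deductible; $11,358 goes to coinsurance; member's 30% is $3,407.40. Member owes $3,999.40 (running OOP $4,907.40). Insurer: $11,950 − $3,999.40 = $7,950.60.
Claim 3 — $6,112: deductible already satisfied, so member's share is 30% × $6,112 = $1,833.60. Member pays $1,833.60; OOP now $6,741. Plan pays $6,112 − $1,833.60 = $4,278.40.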